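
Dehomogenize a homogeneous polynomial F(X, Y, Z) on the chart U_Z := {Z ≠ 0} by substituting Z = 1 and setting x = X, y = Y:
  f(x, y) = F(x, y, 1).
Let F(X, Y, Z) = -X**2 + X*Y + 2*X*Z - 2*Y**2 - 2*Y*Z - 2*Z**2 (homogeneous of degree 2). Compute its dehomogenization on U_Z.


f(x, y) = -x**2 + x*y + 2*x - 2*y**2 - 2*y - 2

On U_Z we set Z = 1. Each monomial c·X^i·Y^j·Z^k in F becomes c·x^i·y^j·1^k = c·x^i·y^j.
Substituting Z = 1: F(X, Y, 1) = -x**2 + x*y + 2*x - 2*y**2 - 2*y - 2.
Note: deg(f) ≤ deg(F) = 2; strict inequality happens when F is divisible by Z (lost terms).


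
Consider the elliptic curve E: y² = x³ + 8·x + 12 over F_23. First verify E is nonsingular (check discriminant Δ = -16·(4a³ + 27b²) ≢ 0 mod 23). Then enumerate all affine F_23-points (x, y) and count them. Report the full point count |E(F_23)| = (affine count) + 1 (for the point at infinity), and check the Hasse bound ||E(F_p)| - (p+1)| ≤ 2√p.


Affine points = {(0, 9), (0, 14), (2, 6), (2, 17), (4, 4), (4, 19), (5, 4), (5, 19), (6, 0), (8, 6), (8, 17), (9, 10), (9, 13), (13, 6), (13, 17), (14, 4), (14, 19), (16, 2), (16, 21), (17, 1), (17, 22), (18, 10), (18, 13), (19, 10), (19, 13), (22, 7), (22, 16)}; affine count = 27; |E(F_23)| = 28.

Discriminant check: Δ ∝ 4a³ + 27b² = 4·8³ + 27·12² = 4·512 + 27·144 ≡ 2 (mod 23). Nonzero ⇒ E is nonsingular.
For each x ∈ F_23, compute rhs = x³ + 8·x + 12 mod 23, then count y ∈ F_23 with y² ≡ rhs.
  x = 0: rhs = 12, matching y values: 9, 14 (2 points).
  x = 1: rhs = 21, matching y values: none (0 points).
  x = 2: rhs = 13, matching y values: 6, 17 (2 points).
  x = 3: rhs = 17, matching y values: none (0 points).
  x = 4: rhs = 16, matching y values: 4, 19 (2 points).
  x = 5: rhs = 16, matching y values: 4, 19 (2 points).
  x = 6: rhs = 0, matching y values: 0 (1 points).
  x = 7: rhs = 20, matching y values: none (0 points).
  x = 8: rhs = 13, matching y values: 6, 17 (2 points).
  x = 9: rhs = 8, matching y values: 10, 13 (2 points).
  x = 10: rhs = 11, matching y values: none (0 points).
  x = 11: rhs = 5, matching y values: none (0 points).
  x = 12: rhs = 19, matching y values: none (0 points).
  x = 13: rhs = 13, matching y values: 6, 17 (2 points).
  x = 14: rhs = 16, matching y values: 4, 19 (2 points).
  x = 15: rhs = 11, matching y values: none (0 points).
  x = 16: rhs = 4, matching y values: 2, 21 (2 points).
  x = 17: rhs = 1, matching y values: 1, 22 (2 points).
  x = 18: rhs = 8, matching y values: 10, 13 (2 points).
  x = 19: rhs = 8, matching y values: 10, 13 (2 points).
  x = 20: rhs = 7, matching y values: none (0 points).
  x = 21: rhs = 11, matching y values: none (0 points).
  x = 22: rhs = 3, matching y values: 7, 16 (2 points).
Total affine count: 27.
Full point count |E(F_23)| = 27 + 1 = 28.
Hasse bound: |28 − (23+1)| = |4| = 4 ≤ 2√23 ≈ 9.5917 ✓.


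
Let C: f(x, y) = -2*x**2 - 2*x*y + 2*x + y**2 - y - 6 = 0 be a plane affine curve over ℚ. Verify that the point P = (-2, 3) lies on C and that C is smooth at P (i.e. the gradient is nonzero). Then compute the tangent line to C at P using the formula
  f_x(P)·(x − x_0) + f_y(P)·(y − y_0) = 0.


Tangent line at P: 4*x + 9*y - 19 = 0.

Step 1: f(-2, 3) = 0, so P lies on C.
Step 2: partial derivatives
  f_x(x, y) = -4*x - 2*y + 2, f_y(x, y) = -2*x + 2*y - 1.
  f_x(P) = 4, f_y(P) = 9 (gradient nonzero, so P is smooth).
Step 3: tangent line at P: 4·(x − -2) + 9·(y − 3) = 0.
Expanding: 4*x + 9*y - 19 = 0.


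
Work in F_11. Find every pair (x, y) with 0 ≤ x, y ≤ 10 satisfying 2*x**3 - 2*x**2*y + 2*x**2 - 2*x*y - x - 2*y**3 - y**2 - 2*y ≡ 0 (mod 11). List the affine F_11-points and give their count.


Affine F_11-points: {(0, 0), (1, 4), (1, 8), (2, 0), (4, 3), (6, 9), (7, 1), (8, 0), (10, 7)}; count = 9.

For each of the 121 pairs (x, y) ∈ F_11², evaluate f(x, y) mod 11. Record the zeros.
  x = 0: [0↦0, 1↦6, 2↦9, 3↦8, 4↦2, 5↦1, 6↦4, 7↦10, 8↦7, 9↦5, 10↦3]  zeros at y ∈ {0}
  x = 1: [0↦3, 1↦5, 2↦4, 3↦10, 4↦0, 5↦6, 6↦5, 7↦7, 8↦0, 9↦5, 10↦10]  zeros at y ∈ {4, 8}
  x = 2: [0↦0, 1↦5, 2↦7, 3↦5, 4↦9, 5↦7, 6↦9, 7↦3, 8↦10, 9↦7, 10↦4]  zeros at y ∈ {0}
  x = 3: [0↦3, 1↦7, 2↦8, 3↦5, 4↦8, 5↦5, 6↦6, 7↦10, 8↦5, 9↦1, 10↦8]  zeros at y ∈ ∅
  x = 4: [0↦2, 1↦1, 2↦8, 3↦0, 4↦9, 5↦1, 6↦8, 7↦7, 8↦8, 9↦10, 10↦1]  zeros at y ∈ {3}
  x = 5: [0↦9, 1↦10, 2↦8, 3↦2, 4↦2, 5↦7, 6↦5, 7↦6, 8↦9, 9↦2, 10↦6]  zeros at y ∈ ∅
  x = 6: [0↦3, 1↦2, 2↦9, 3↦1, 4↦10, 5↦2, 6↦9, 7↦8, 8↦9, 9↦0, 10↦2]  zeros at y ∈ {9}
  x = 7: [0↦7, 1↦0, 2↦1, 3↦9, 4↦1, 5↦9, 6↦10, 7↦3, 8↦9, 9↦5, 10↦1]  zeros at y ∈ {1}
  x = 8: [0↦0, 1↦5, 2↦7, 3↦5, 4↦9, 5↦7, 6↦9, 7↦3, 8↦10, 9↦7, 10↦4]  zeros at y ∈ {0}
  x = 9: [0↦5, 1↦7, 2↦6, 3↦1, 4↦2, 5↦8, 6↦7, 7↦9, 8↦2, 9↦7, 10↦1]  zeros at y ∈ ∅
  x = 10: [0↦1, 1↦7, 2↦10, 3↦9, 4↦3, 5↦2, 6↦5, 7↦0, 8↦8, 9↦6, 10↦4]  zeros at y ∈ {7}
Collecting zeros: affine points = {(0, 0), (1, 4), (1, 8), (2, 0), (4, 3), (6, 9), (7, 1), (8, 0), (10, 7)}.
Total count |C(F_11)_aff| = 9.


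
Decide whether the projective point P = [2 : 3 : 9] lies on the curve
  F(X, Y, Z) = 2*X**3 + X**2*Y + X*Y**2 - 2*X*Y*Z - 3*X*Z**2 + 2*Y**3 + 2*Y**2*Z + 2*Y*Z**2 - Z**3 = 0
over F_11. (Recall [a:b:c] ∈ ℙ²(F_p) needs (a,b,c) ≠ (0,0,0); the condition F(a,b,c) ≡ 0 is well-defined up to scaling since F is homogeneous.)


F(2,3,9) ≡ 8 (mod 11); P is NOT on the curve.

Evaluate F(2, 3, 9) term-by-term (mod 11).
  2*X**3 ↦ 2·8·1·1 = 16
  X**2*Y ↦ 1·4·3·1 = 12
  X*Y**2 ↦ 1·2·9·1 = 18
  -2*X*Y*Z ↦ -2·2·3·9 = -108
  -3*X*Z**2 ↦ -3·2·1·81 = -486
  2*Y**3 ↦ 2·1·27·1 = 54
  2*Y**2*Z ↦ 2·1·9·9 = 162
  2*Y*Z**2 ↦ 2·1·3·81 = 486
  -Z**3 ↦ -1·1·1·729 = -729
Sum: F(2, 3, 9) = (16) + (12) + (18) + (-108) + (-486) + (54) + (162) + (486) + (-729) = -575.
Reducing mod 11: -575 ≡ 8 (mod 11).
Since F(a, b, c) ≡ 8 ≠ 0 (mod 11), P does NOT lie on the curve.


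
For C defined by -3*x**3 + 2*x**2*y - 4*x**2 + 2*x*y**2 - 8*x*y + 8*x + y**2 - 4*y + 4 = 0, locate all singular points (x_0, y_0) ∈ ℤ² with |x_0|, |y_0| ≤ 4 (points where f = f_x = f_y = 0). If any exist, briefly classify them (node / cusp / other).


Singular points: {(0, 2)}; classification: cusp.

Compute partial derivatives:
  f_x = -9*x**2 + 4*x*y - 8*x + 2*y**2 - 8*y + 8.
  f_y = 2*x**2 + 4*x*y - 8*x + 2*y - 4.
Scan x_0 ∈ {−4, ..., 4}. For each x_0, f_y(x_0, y) is a polynomial in y; find its integer roots y ∈ {−4, ..., 4}, then test f_x and f at those candidates.
  x = -4: f_y(-4, y) = 60 - 14*y; no integer root y with |y| ≤ 4.
  x = -3: f_y(-3, y) = 38 - 10*y; no integer root y with |y| ≤ 4.
  x = -2: f_y(-2, y) = 20 - 6*y; no integer root y with |y| ≤ 4.
  x = -1: f_y(-1, y) = 6 - 2*y; vanishes at y ∈ {3}. (-1, 3): f_x = -11 ≠ 0.
  x = 0: f_y(0, y) = 2*y - 4; vanishes at y ∈ {2}. (0, 2): f_x = 0, f = 0 — SINGULAR.
  x = 1: f_y(1, y) = 6*y - 10; no integer root y with |y| ≤ 4.
  x = 2: f_y(2, y) = 10*y - 12; no integer root y with |y| ≤ 4.
  x = 3: f_y(3, y) = 14*y - 10; no integer root y with |y| ≤ 4.
  x = 4: f_y(4, y) = 18*y - 4; no integer root y with |y| ≤ 4.
Only singular point on the grid: (0, 2).
Classify: substitute x = 0 + u, y = 2 + v and expand: f = -3*u**3 + 2*u**2*v + 2*u*v**2 + v**2.
No constant or linear terms (consistent with a singular point). Quadratic part: v**2. Cubic part: -3*u**3 + 2*u**2*v + 2*u*v**2.
The quadratic part v**2 is a perfect square, so there is a single (double) tangent line v = 0, i.e. y = 2. Restricting the cubic part to that line (v = 0) leaves -3*u**3 ≠ 0, so f is not divisible by v and the branch is v² ≈ 3*u**3 to lowest order — this is a cusp.
Classification: cusp.


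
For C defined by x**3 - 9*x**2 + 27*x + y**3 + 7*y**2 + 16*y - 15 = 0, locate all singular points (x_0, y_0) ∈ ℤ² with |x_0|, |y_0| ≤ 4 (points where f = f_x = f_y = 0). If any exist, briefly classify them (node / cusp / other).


Singular points: {(3, -2)}; classification: cusp.

Compute partial derivatives:
  f_x = 3*x**2 - 18*x + 27.
  f_y = 3*y**2 + 14*y + 16.
Scan x_0 ∈ {−4, ..., 4}. For each x_0, f_y(x_0, y) is a polynomial in y; find its integer roots y ∈ {−4, ..., 4}, then test f_x and f at those candidates.
  x = -4: f_y(-4, y) = 3*y**2 + 14*y + 16; vanishes at y ∈ {-2}. (-4, -2): f_x = 147 ≠ 0.
  x = -3: f_y(-3, y) = 3*y**2 + 14*y + 16; vanishes at y ∈ {-2}. (-3, -2): f_x = 108 ≠ 0.
  x = -2: f_y(-2, y) = 3*y**2 + 14*y + 16; vanishes at y ∈ {-2}. (-2, -2): f_x = 75 ≠ 0.
  x = -1: f_y(-1, y) = 3*y**2 + 14*y + 16; vanishes at y ∈ {-2}. (-1, -2): f_x = 48 ≠ 0.
  x = 0: f_y(0, y) = 3*y**2 + 14*y + 16; vanishes at y ∈ {-2}. (0, -2): f_x = 27 ≠ 0.
  x = 1: f_y(1, y) = 3*y**2 + 14*y + 16; vanishes at y ∈ {-2}. (1, -2): f_x = 12 ≠ 0.
  x = 2: f_y(2, y) = 3*y**2 + 14*y + 16; vanishes at y ∈ {-2}. (2, -2): f_x = 3 ≠ 0.
  x = 3: f_y(3, y) = 3*y**2 + 14*y + 16; vanishes at y ∈ {-2}. (3, -2): f_x = 0, f = 0 — SINGULAR.
  x = 4: f_y(4, y) = 3*y**2 + 14*y + 16; vanishes at y ∈ {-2}. (4, -2): f_x = 3 ≠ 0.
Only singular point on the grid: (3, -2).
Classify: substitute x = 3 + u, y = -2 + v and expand: f = u**3 + v**3 + v**2.
No constant or linear terms (consistent with a singular point). Quadratic part: v**2. Cubic part: u**3 + v**3.
The quadratic part v**2 is a perfect square, so there is a single (double) tangent line v = 0, i.e. y = -2. Restricting the cubic part to that line (v = 0) leaves u**3 ≠ 0, so f is not divisible by v and the branch is v² ≈ -u**3 to lowest order — this is a cusp.
Classification: cusp.


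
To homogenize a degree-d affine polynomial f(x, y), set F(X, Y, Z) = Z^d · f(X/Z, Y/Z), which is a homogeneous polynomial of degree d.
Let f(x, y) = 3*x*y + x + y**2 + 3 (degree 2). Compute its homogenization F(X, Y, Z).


F(X, Y, Z) = 3*X*Y + X*Z + Y**2 + 3*Z**2

deg(f) = 2.
Substitute x = X/Z, y = Y/Z into f, then multiply by Z^2.
  monomial 3·x^1·y^1 ↦ 3·X^1·Y^1·Z^0.
  monomial 1·x^1·y^0 ↦ 1·X^1·Y^0·Z^1.
  monomial 1·x^0·y^2 ↦ 1·X^0·Y^2·Z^0.
  monomial 3·x^0·y^0 ↦ 3·X^0·Y^0·Z^2.
Collecting: F(X, Y, Z) = 3*X*Y + X*Z + Y**2 + 3*Z**2.


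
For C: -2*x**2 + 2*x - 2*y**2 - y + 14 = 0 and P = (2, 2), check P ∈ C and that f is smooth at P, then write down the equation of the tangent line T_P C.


Tangent line at P: -6*x - 9*y + 30 = 0.

Step 1: f(2, 2) = 0, so P lies on C.
Step 2: partial derivatives
  f_x(x, y) = 2 - 4*x, f_y(x, y) = -4*y - 1.
  f_x(P) = -6, f_y(P) = -9 (gradient nonzero, so P is smooth).
Step 3: tangent line at P: -6·(x − 2) + -9·(y − 2) = 0.
Expanding: -6*x - 9*y + 30 = 0.


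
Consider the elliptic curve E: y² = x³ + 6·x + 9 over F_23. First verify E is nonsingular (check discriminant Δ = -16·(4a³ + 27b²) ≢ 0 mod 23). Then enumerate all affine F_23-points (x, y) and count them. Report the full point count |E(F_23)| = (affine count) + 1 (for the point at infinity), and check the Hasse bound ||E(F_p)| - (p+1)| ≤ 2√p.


Affine points = {(0, 3), (0, 20), (1, 4), (1, 19), (2, 11), (2, 12), (3, 10), (3, 13), (5, 7), (5, 16), (6, 10), (6, 13), (7, 7), (7, 16), (11, 7), (11, 16), (14, 10), (14, 13), (15, 1), (15, 22), (19, 6), (19, 17), (21, 9), (21, 14), (22, 5), (22, 18)}; affine count = 26; |E(F_23)| = 27.

Discriminant check: Δ ∝ 4a³ + 27b² = 4·6³ + 27·9² = 4·216 + 27·81 ≡ 15 (mod 23). Nonzero ⇒ E is nonsingular.
For each x ∈ F_23, compute rhs = x³ + 6·x + 9 mod 23, then count y ∈ F_23 with y² ≡ rhs.
  x = 0: rhs = 9, matching y values: 3, 20 (2 points).
  x = 1: rhs = 16, matching y values: 4, 19 (2 points).
  x = 2: rhs = 6, matching y values: 11, 12 (2 points).
  x = 3: rhs = 8, matching y values: 10, 13 (2 points).
  x = 4: rhs = 5, matching y values: none (0 points).
  x = 5: rhs = 3, matching y values: 7, 16 (2 points).
  x = 6: rhs = 8, matching y values: 10, 13 (2 points).
  x = 7: rhs = 3, matching y values: 7, 16 (2 points).
  x = 8: rhs = 17, matching y values: none (0 points).
  x = 9: rhs = 10, matching y values: none (0 points).
  x = 10: rhs = 11, matching y values: none (0 points).
  x = 11: rhs = 3, matching y values: 7, 16 (2 points).
  x = 12: rhs = 15, matching y values: none (0 points).
  x = 13: rhs = 7, matching y values: none (0 points).
  x = 14: rhs = 8, matching y values: 10, 13 (2 points).
  x = 15: rhs = 1, matching y values: 1, 22 (2 points).
  x = 16: rhs = 15, matching y values: none (0 points).
  x = 17: rhs = 10, matching y values: none (0 points).
  x = 18: rhs = 15, matching y values: none (0 points).
  x = 19: rhs = 13, matching y values: 6, 17 (2 points).
  x = 20: rhs = 10, matching y values: none (0 points).
  x = 21: rhs = 12, matching y values: 9, 14 (2 points).
  x = 22: rhs = 2, matching y values: 5, 18 (2 points).
Total affine count: 26.
Full point count |E(F_23)| = 26 + 1 = 27.
Hasse bound: |27 − (23+1)| = |3| = 3 ≤ 2√23 ≈ 9.5917 ✓.


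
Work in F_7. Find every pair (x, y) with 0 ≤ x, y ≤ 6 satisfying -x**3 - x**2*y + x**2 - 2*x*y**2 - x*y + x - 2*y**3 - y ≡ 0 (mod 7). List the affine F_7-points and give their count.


Affine F_7-points: {(0, 0), (6, 1)}; count = 2.

For each of the 49 pairs (x, y) ∈ F_7², evaluate f(x, y) mod 7. Record the zeros.
  x = 0: [0↦0, 1↦4, 2↦3, 3↦6, 4↦1, 5↦4, 6↦3]  zeros at y ∈ {0}
  x = 1: [0↦1, 1↦1, 2↦6, 3↦4, 4↦4, 5↦1, 6↦4]  zeros at y ∈ ∅
  x = 2: [0↦5, 1↦6, 2↦1, 3↦6, 4↦2, 5↦5, 6↦3]  zeros at y ∈ ∅
  x = 3: [0↦6, 1↦6, 2↦3, 3↦6, 4↦3, 5↦3, 6↦1]  zeros at y ∈ ∅
  x = 4: [0↦5, 1↦2, 2↦6, 3↦5, 4↦1, 5↦3, 6↦6]  zeros at y ∈ ∅
  x = 5: [0↦3, 1↦2, 2↦4, 3↦4, 4↦4, 5↦6, 6↦5]  zeros at y ∈ ∅
  x = 6: [0↦1, 1↦0, 2↦5, 3↦4, 4↦6, 5↦6, 6↦6]  zeros at y ∈ {1}
Collecting zeros: affine points = {(0, 0), (6, 1)}.
Total count |C(F_7)_aff| = 2.


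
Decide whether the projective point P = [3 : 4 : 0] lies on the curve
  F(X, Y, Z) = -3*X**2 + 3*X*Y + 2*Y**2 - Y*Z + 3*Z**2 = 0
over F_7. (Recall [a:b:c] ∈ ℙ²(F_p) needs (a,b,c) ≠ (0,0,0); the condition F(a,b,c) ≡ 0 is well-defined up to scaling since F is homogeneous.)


F(3,4,0) ≡ 6 (mod 7); P is NOT on the curve.

Evaluate F(3, 4, 0) term-by-term (mod 7).
  -3*X**2 ↦ -3·9·1·1 = -27
  3*X*Y ↦ 3·3·4·1 = 36
  2*Y**2 ↦ 2·1·16·1 = 32
  -Y*Z ↦ -1·1·4·0 = 0
  3*Z**2 ↦ 3·1·1·0 = 0
Sum: F(3, 4, 0) = (-27) + (36) + (32) + (0) + (0) = 41.
Reducing mod 7: 41 ≡ 6 (mod 7).
Since F(a, b, c) ≡ 6 ≠ 0 (mod 7), P does NOT lie on the curve.


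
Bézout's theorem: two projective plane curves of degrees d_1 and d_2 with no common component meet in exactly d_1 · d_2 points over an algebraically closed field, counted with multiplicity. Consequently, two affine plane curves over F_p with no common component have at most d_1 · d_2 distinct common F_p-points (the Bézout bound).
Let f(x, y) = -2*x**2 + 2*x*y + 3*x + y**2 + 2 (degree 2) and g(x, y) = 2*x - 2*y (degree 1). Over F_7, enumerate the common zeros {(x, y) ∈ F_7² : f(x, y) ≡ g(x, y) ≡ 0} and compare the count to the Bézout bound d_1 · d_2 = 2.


Common zeros: {(5, 5), (6, 6)}; count = 2; Bézout bound = 2.

deg(f) = 2, deg(g) = 1, so Bézout bound = 2.
Scan x ∈ F_7. For each x, list the y ∈ F_7 with f(x, y) ≡ 0 and those with g(x, y) ≡ 0 (mod 7); the common zeros in that column are the intersection.
  x = 0: f ≡ 0 at y ∈ ∅; g ≡ 0 at y ∈ {0}; common: ∅.
  x = 1: f ≡ 0 at y ∈ ∅; g ≡ 0 at y ∈ {1}; common: ∅.
  x = 2: f ≡ 0 at y ∈ {0, 3}; g ≡ 0 at y ∈ {2}; common: ∅.
  x = 3: f ≡ 0 at y ∈ {0, 1}; g ≡ 0 at y ∈ {3}; common: ∅.
  x = 4: f ≡ 0 at y ∈ ∅; g ≡ 0 at y ∈ {4}; common: ∅.
  x = 5: f ≡ 0 at y ∈ {5, 6}; g ≡ 0 at y ∈ {5}; common: {5}.
  x = 6: f ≡ 0 at y ∈ {3, 6}; g ≡ 0 at y ∈ {6}; common: {6}.
Collecting: common zeros = {(5, 5), (6, 6)}, so the count is 2.
Comparison with the Bézout bound: 2 ≤ 2 = deg(f)·deg(g), as expected for curves with no common component (the bound is attained).


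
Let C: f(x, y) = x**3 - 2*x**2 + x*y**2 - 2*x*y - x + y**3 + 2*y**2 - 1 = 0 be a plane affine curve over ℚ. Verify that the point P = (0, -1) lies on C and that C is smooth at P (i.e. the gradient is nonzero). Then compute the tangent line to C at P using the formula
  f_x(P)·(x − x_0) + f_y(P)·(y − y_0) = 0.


Tangent line at P: 2*x - y - 1 = 0.

Step 1: f(0, -1) = 0, so P lies on C.
Step 2: partial derivatives
  f_x(x, y) = 3*x**2 - 4*x + y**2 - 2*y - 1, f_y(x, y) = 2*x*y - 2*x + 3*y**2 + 4*y.
  f_x(P) = 2, f_y(P) = -1 (gradient nonzero, so P is smooth).
Step 3: tangent line at P: 2·(x − 0) + -1·(y − -1) = 0.
Expanding: 2*x - y - 1 = 0.


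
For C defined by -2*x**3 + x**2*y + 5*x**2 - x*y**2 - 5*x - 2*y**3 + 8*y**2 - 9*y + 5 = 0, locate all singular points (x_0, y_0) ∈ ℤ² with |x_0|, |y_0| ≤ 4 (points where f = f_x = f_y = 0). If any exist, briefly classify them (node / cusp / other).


Singular points: {(1, 1)}; classification: cusp.

Compute partial derivatives:
  f_x = -6*x**2 + 2*x*y + 10*x - y**2 - 5.
  f_y = x**2 - 2*x*y - 6*y**2 + 16*y - 9.
Scan x_0 ∈ {−4, ..., 4}. For each x_0, f_y(x_0, y) is a polynomial in y; find its integer roots y ∈ {−4, ..., 4}, then test f_x and f at those candidates.
  x = -4: f_y(-4, y) = -6*y**2 + 24*y + 7; no integer root y with |y| ≤ 4.
  x = -3: f_y(-3, y) = -6*y**2 + 22*y; vanishes at y ∈ {0}. (-3, 0): f_x = -89 ≠ 0.
  x = -2: f_y(-2, y) = -6*y**2 + 20*y - 5; no integer root y with |y| ≤ 4.
  x = -1: f_y(-1, y) = -6*y**2 + 18*y - 8; no integer root y with |y| ≤ 4.
  x = 0: f_y(0, y) = -6*y**2 + 16*y - 9; no integer root y with |y| ≤ 4.
  x = 1: f_y(1, y) = -6*y**2 + 14*y - 8; vanishes at y ∈ {1}. (1, 1): f_x = 0, f = 0 — SINGULAR.
  x = 2: f_y(2, y) = -6*y**2 + 12*y - 5; no integer root y with |y| ≤ 4.
  x = 3: f_y(3, y) = -6*y**2 + 10*y; vanishes at y ∈ {0}. (3, 0): f_x = -29 ≠ 0.
  x = 4: f_y(4, y) = -6*y**2 + 8*y + 7; no integer root y with |y| ≤ 4.
Only singular point on the grid: (1, 1).
Classify: substitute x = 1 + u, y = 1 + v and expand: f = -2*u**3 + u**2*v - u*v**2 - 2*v**3 + v**2.
No constant or linear terms (consistent with a singular point). Quadratic part: v**2. Cubic part: -2*u**3 + u**2*v - u*v**2 - 2*v**3.
The quadratic part v**2 is a perfect square, so there is a single (double) tangent line v = 0, i.e. y = 1. Restricting the cubic part to that line (v = 0) leaves -2*u**3 ≠ 0, so f is not divisible by v and the branch is v² ≈ 2*u**3 to lowest order — this is a cusp.
Classification: cusp.


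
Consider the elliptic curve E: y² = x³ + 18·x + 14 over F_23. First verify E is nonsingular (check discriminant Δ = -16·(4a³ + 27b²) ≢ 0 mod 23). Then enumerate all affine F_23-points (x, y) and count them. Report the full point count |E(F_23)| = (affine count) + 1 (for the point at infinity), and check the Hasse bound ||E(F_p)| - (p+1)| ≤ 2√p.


Affine points = {(2, 9), (2, 14), (3, 7), (3, 16), (4, 9), (4, 14), (6, 4), (6, 19), (7, 0), (8, 7), (8, 16), (9, 10), (9, 13), (11, 5), (11, 18), (12, 7), (12, 16), (15, 5), (15, 18), (17, 9), (17, 14), (18, 11), (18, 12), (19, 4), (19, 19), (20, 5), (20, 18), (21, 4), (21, 19), (22, 8), (22, 15)}; affine count = 31; |E(F_23)| = 32.

Discriminant check: Δ ∝ 4a³ + 27b² = 4·18³ + 27·14² = 4·5832 + 27·196 ≡ 8 (mod 23). Nonzero ⇒ E is nonsingular.
For each x ∈ F_23, compute rhs = x³ + 18·x + 14 mod 23, then count y ∈ F_23 with y² ≡ rhs.
  x = 0: rhs = 14, matching y values: none (0 points).
  x = 1: rhs = 10, matching y values: none (0 points).
  x = 2: rhs = 12, matching y values: 9, 14 (2 points).
  x = 3: rhs = 3, matching y values: 7, 16 (2 points).
  x = 4: rhs = 12, matching y values: 9, 14 (2 points).
  x = 5: rhs = 22, matching y values: none (0 points).
  x = 6: rhs = 16, matching y values: 4, 19 (2 points).
  x = 7: rhs = 0, matching y values: 0 (1 points).
  x = 8: rhs = 3, matching y values: 7, 16 (2 points).
  x = 9: rhs = 8, matching y values: 10, 13 (2 points).
  x = 10: rhs = 21, matching y values: none (0 points).
  x = 11: rhs = 2, matching y values: 5, 18 (2 points).
  x = 12: rhs = 3, matching y values: 7, 16 (2 points).
  x = 13: rhs = 7, matching y values: none (0 points).
  x = 14: rhs = 20, matching y values: none (0 points).
  x = 15: rhs = 2, matching y values: 5, 18 (2 points).
  x = 16: rhs = 5, matching y values: none (0 points).
  x = 17: rhs = 12, matching y values: 9, 14 (2 points).
  x = 18: rhs = 6, matching y values: 11, 12 (2 points).
  x = 19: rhs = 16, matching y values: 4, 19 (2 points).
  x = 20: rhs = 2, matching y values: 5, 18 (2 points).
  x = 21: rhs = 16, matching y values: 4, 19 (2 points).
  x = 22: rhs = 18, matching y values: 8, 15 (2 points).
Total affine count: 31.
Full point count |E(F_23)| = 31 + 1 = 32.
Hasse bound: |32 − (23+1)| = |8| = 8 ≤ 2√23 ≈ 9.5917 ✓.


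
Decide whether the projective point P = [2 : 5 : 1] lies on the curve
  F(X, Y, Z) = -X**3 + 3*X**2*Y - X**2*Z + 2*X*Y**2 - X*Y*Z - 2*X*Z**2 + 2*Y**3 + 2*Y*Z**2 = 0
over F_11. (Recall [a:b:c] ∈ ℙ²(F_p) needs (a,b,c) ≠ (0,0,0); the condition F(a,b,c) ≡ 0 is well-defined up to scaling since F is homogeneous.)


F(2,5,1) ≡ 9 (mod 11); P is NOT on the curve.

Evaluate F(2, 5, 1) term-by-term (mod 11).
  -X**3 ↦ -1·8·1·1 = -8
  3*X**2*Y ↦ 3·4·5·1 = 60
  -X**2*Z ↦ -1·4·1·1 = -4
  2*X*Y**2 ↦ 2·2·25·1 = 100
  -X*Y*Z ↦ -1·2·5·1 = -10
  -2*X*Z**2 ↦ -2·2·1·1 = -4
  2*Y**3 ↦ 2·1·125·1 = 250
  2*Y*Z**2 ↦ 2·1·5·1 = 10
Sum: F(2, 5, 1) = (-8) + (60) + (-4) + (100) + (-10) + (-4) + (250) + (10) = 394.
Reducing mod 11: 394 ≡ 9 (mod 11).
Since F(a, b, c) ≡ 9 ≠ 0 (mod 11), P does NOT lie on the curve.


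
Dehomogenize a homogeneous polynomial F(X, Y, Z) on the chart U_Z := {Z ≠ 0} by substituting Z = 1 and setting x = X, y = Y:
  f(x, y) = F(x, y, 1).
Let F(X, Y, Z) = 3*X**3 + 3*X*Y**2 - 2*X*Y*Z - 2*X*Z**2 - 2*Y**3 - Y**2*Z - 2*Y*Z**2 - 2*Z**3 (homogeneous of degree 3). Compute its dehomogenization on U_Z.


f(x, y) = 3*x**3 + 3*x*y**2 - 2*x*y - 2*x - 2*y**3 - y**2 - 2*y - 2

On U_Z we set Z = 1. Each monomial c·X^i·Y^j·Z^k in F becomes c·x^i·y^j·1^k = c·x^i·y^j.
Substituting Z = 1: F(X, Y, 1) = 3*x**3 + 3*x*y**2 - 2*x*y - 2*x - 2*y**3 - y**2 - 2*y - 2.
Note: deg(f) ≤ deg(F) = 3; strict inequality happens when F is divisible by Z (lost terms).


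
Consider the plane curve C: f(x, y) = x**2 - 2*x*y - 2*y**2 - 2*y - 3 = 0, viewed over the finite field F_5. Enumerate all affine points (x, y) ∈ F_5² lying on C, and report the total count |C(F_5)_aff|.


Affine F_5-points: {(0, 2), (1, 4), (2, 3), (2, 4), (4, 2), (4, 3)}; count = 6.

For each of the 25 pairs (x, y) ∈ F_5², evaluate f(x, y) mod 5. Record the zeros.
  x = 0: [0↦2, 1↦3, 2↦0, 3↦3, 4↦2]  zeros at y ∈ {2}
  x = 1: [0↦3, 1↦2, 2↦2, 3↦3, 4↦0]  zeros at y ∈ {4}
  x = 2: [0↦1, 1↦3, 2↦1, 3↦0, 4↦0]  zeros at y ∈ {3, 4}
  x = 3: [0↦1, 1↦1, 2↦2, 3↦4, 4↦2]  zeros at y ∈ ∅
  x = 4: [0↦3, 1↦1, 2↦0, 3↦0, 4↦1]  zeros at y ∈ {2, 3}
Collecting zeros: affine points = {(0, 2), (1, 4), (2, 3), (2, 4), (4, 2), (4, 3)}.
Total count |C(F_5)_aff| = 6.


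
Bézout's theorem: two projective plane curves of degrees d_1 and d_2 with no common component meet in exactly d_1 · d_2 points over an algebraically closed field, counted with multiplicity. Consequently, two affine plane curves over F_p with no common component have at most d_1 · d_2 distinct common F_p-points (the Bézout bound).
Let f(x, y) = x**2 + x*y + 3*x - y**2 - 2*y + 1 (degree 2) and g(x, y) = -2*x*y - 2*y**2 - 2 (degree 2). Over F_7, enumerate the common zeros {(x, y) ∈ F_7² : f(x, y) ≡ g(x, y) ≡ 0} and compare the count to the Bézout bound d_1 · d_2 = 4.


Common zeros: ∅; count = 0; Bézout bound = 4.

deg(f) = 2, deg(g) = 2, so Bézout bound = 4.
Scan x ∈ F_7. For each x, list the y ∈ F_7 with f(x, y) ≡ 0 and those with g(x, y) ≡ 0 (mod 7); the common zeros in that column are the intersection.
  x = 0: f ≡ 0 at y ∈ {2, 3}; g ≡ 0 at y ∈ ∅; common: ∅.
  x = 1: f ≡ 0 at y ∈ {3}; g ≡ 0 at y ∈ {2, 4}; common: ∅.
  x = 2: f ≡ 0 at y ∈ {2, 5}; g ≡ 0 at y ∈ {6}; common: ∅.
  x = 3: f ≡ 0 at y ∈ {4}; g ≡ 0 at y ∈ ∅; common: ∅.
  x = 4: f ≡ 0 at y ∈ {4, 5}; g ≡ 0 at y ∈ ∅; common: ∅.
  x = 5: f ≡ 0 at y ∈ ∅; g ≡ 0 at y ∈ {1}; common: ∅.
  x = 6: f ≡ 0 at y ∈ ∅; g ≡ 0 at y ∈ {3, 5}; common: ∅.
Collecting: common zeros = ∅, so the count is 0.
Comparison with the Bézout bound: 0 ≤ 4 = deg(f)·deg(g), as expected for curves with no common component (the affine F_7-count falls short of the bound because intersections may lie at infinity, over extension fields, or carry multiplicity).


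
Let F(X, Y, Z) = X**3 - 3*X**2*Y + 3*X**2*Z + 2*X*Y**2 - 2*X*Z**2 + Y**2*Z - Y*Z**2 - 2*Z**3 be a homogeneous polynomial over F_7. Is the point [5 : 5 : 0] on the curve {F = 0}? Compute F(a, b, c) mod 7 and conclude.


F(5,5,0) ≡ 0 (mod 7); P is on the curve.

Evaluate F(5, 5, 0) term-by-term (mod 7).
  X**3 ↦ 1·125·1·1 = 125
  -3*X**2*Y ↦ -3·25·5·1 = -375
  3*X**2*Z ↦ 3·25·1·0 = 0
  2*X*Y**2 ↦ 2·5·25·1 = 250
  -2*X*Z**2 ↦ -2·5·1·0 = 0
  Y**2*Z ↦ 1·1·25·0 = 0
  -Y*Z**2 ↦ -1·1·5·0 = 0
  -2*Z**3 ↦ -2·1·1·0 = 0
Sum: F(5, 5, 0) = (125) + (-375) + (0) + (250) + (0) + (0) + (0) + (0) = 0.
Reducing mod 7: 0 ≡ 0 (mod 7).
Since F(a, b, c) ≡ 0 (mod 7), P lies on the curve.


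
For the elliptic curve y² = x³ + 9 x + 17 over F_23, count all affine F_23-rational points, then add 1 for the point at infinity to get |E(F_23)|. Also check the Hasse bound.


Affine points = {(1, 2), (1, 21), (3, 5), (3, 18), (4, 5), (4, 18), (5, 7), (5, 16), (7, 3), (7, 20), (8, 7), (8, 16), (10, 7), (10, 16), (12, 6), (12, 17), (13, 10), (13, 13), (14, 9), (14, 14), (15, 10), (15, 13), (16, 5), (16, 18), (17, 0), (18, 10), (18, 13), (19, 3), (19, 20), (20, 3), (20, 20)}; affine count = 31; |E(F_23)| = 32.

Discriminant check: Δ ∝ 4a³ + 27b² = 4·9³ + 27·17² = 4·729 + 27·289 ≡ 1 (mod 23). Nonzero ⇒ E is nonsingular.
For each x ∈ F_23, compute rhs = x³ + 9·x + 17 mod 23, then count y ∈ F_23 with y² ≡ rhs.
  x = 0: rhs = 17, matching y values: none (0 points).
  x = 1: rhs = 4, matching y values: 2, 21 (2 points).
  x = 2: rhs = 20, matching y values: none (0 points).
  x = 3: rhs = 2, matching y values: 5, 18 (2 points).
  x = 4: rhs = 2, matching y values: 5, 18 (2 points).
  x = 5: rhs = 3, matching y values: 7, 16 (2 points).
  x = 6: rhs = 11, matching y values: none (0 points).
  x = 7: rhs = 9, matching y values: 3, 20 (2 points).
  x = 8: rhs = 3, matching y values: 7, 16 (2 points).
  x = 9: rhs = 22, matching y values: none (0 points).
  x = 10: rhs = 3, matching y values: 7, 16 (2 points).
  x = 11: rhs = 21, matching y values: none (0 points).
  x = 12: rhs = 13, matching y values: 6, 17 (2 points).
  x = 13: rhs = 8, matching y values: 10, 13 (2 points).
  x = 14: rhs = 12, matching y values: 9, 14 (2 points).
  x = 15: rhs = 8, matching y values: 10, 13 (2 points).
  x = 16: rhs = 2, matching y values: 5, 18 (2 points).
  x = 17: rhs = 0, matching y values: 0 (1 points).
  x = 18: rhs = 8, matching y values: 10, 13 (2 points).
  x = 19: rhs = 9, matching y values: 3, 20 (2 points).
  x = 20: rhs = 9, matching y values: 3, 20 (2 points).
  x = 21: rhs = 14, matching y values: none (0 points).
  x = 22: rhs = 7, matching y values: none (0 points).
Total affine count: 31.
Full point count |E(F_23)| = 31 + 1 = 32.
Hasse bound: |32 − (23+1)| = |8| = 8 ≤ 2√23 ≈ 9.5917 ✓.


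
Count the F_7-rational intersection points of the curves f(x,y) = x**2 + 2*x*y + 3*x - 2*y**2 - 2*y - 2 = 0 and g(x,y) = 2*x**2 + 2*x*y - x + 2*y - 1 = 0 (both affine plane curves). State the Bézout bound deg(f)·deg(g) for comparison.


Common zeros: {(0, 4)}; count = 1; Bézout bound = 4.

deg(f) = 2, deg(g) = 2, so Bézout bound = 4.
Scan x ∈ F_7. For each x, list the y ∈ F_7 with f(x, y) ≡ 0 and those with g(x, y) ≡ 0 (mod 7); the common zeros in that column are the intersection.
  x = 0: f ≡ 0 at y ∈ {2, 4}; g ≡ 0 at y ∈ {4}; common: {4}.
  x = 1: f ≡ 0 at y ∈ {1, 6}; g ≡ 0 at y ∈ {0}; common: ∅.
  x = 2: f ≡ 0 at y ∈ ∅; g ≡ 0 at y ∈ {5}; common: ∅.
  x = 3: f ≡ 0 at y ∈ {4, 5}; g ≡ 0 at y ∈ {0}; common: ∅.
  x = 4: f ≡ 0 at y ∈ ∅; g ≡ 0 at y ∈ {5}; common: ∅.
  x = 5: f ≡ 0 at y ∈ {5, 6}; g ≡ 0 at y ∈ {1}; common: ∅.
  x = 6: f ≡ 0 at y ∈ ∅; g ≡ 0 at y ∈ ∅; common: ∅.
Collecting: common zeros = {(0, 4)}, so the count is 1.
Comparison with the Bézout bound: 1 ≤ 4 = deg(f)·deg(g), as expected for curves with no common component (the affine F_7-count falls short of the bound because intersections may lie at infinity, over extension fields, or carry multiplicity).


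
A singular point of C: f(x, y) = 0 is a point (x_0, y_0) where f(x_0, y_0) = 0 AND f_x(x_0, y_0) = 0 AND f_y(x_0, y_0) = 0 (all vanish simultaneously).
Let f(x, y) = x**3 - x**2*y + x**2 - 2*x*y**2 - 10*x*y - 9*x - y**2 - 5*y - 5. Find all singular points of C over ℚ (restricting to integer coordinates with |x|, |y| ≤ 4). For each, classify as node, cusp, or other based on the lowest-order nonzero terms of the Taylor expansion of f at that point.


Singular points: {(-1, -2)}; classification: cusp.

Compute partial derivatives:
  f_x = 3*x**2 - 2*x*y + 2*x - 2*y**2 - 10*y - 9.
  f_y = -x**2 - 4*x*y - 10*x - 2*y - 5.
Scan x_0 ∈ {−4, ..., 4}. For each x_0, f_y(x_0, y) is a polynomial in y; find its integer roots y ∈ {−4, ..., 4}, then test f_x and f at those candidates.
  x = -4: f_y(-4, y) = 14*y + 19; no integer root y with |y| ≤ 4.
  x = -3: f_y(-3, y) = 10*y + 16; no integer root y with |y| ≤ 4.
  x = -2: f_y(-2, y) = 6*y + 11; no integer root y with |y| ≤ 4.
  x = -1: f_y(-1, y) = 2*y + 4; vanishes at y ∈ {-2}. (-1, -2): f_x = 0, f = 0 — SINGULAR.
  x = 0: f_y(0, y) = -2*y - 5; no integer root y with |y| ≤ 4.
  x = 1: f_y(1, y) = -6*y - 16; no integer root y with |y| ≤ 4.
  x = 2: f_y(2, y) = -10*y - 29; no integer root y with |y| ≤ 4.
  x = 3: f_y(3, y) = -14*y - 44; no integer root y with |y| ≤ 4.
  x = 4: f_y(4, y) = -18*y - 61; no integer root y with |y| ≤ 4.
Only singular point on the grid: (-1, -2).
Classify: substitute x = -1 + u, y = -2 + v and expand: f = u**3 - u**2*v - 2*u*v**2 + v**2.
No constant or linear terms (consistent with a singular point). Quadratic part: v**2. Cubic part: u**3 - u**2*v - 2*u*v**2.
The quadratic part v**2 is a perfect square, so there is a single (double) tangent line v = 0, i.e. y = -2. Restricting the cubic part to that line (v = 0) leaves u**3 ≠ 0, so f is not divisible by v and the branch is v² ≈ -u**3 to lowest order — this is a cusp.
Classification: cusp.


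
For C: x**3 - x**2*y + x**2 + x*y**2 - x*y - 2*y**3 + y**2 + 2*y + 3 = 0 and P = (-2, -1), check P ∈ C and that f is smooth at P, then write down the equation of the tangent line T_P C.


Tangent line at P: 6*x - 4*y + 8 = 0.

Step 1: f(-2, -1) = 0, so P lies on C.
Step 2: partial derivatives
  f_x(x, y) = 3*x**2 - 2*x*y + 2*x + y**2 - y, f_y(x, y) = -x**2 + 2*x*y - x - 6*y**2 + 2*y + 2.
  f_x(P) = 6, f_y(P) = -4 (gradient nonzero, so P is smooth).
Step 3: tangent line at P: 6·(x − -2) + -4·(y − -1) = 0.
Expanding: 6*x - 4*y + 8 = 0.


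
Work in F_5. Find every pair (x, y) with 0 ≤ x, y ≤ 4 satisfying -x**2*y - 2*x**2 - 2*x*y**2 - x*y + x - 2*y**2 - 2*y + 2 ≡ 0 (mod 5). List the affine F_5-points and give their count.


Affine F_5-points: {(0, 2), (3, 1), (4, 2)}; count = 3.

For each of the 25 pairs (x, y) ∈ F_5², evaluate f(x, y) mod 5. Record the zeros.
  x = 0: [0↦2, 1↦3, 2↦0, 3↦3, 4↦2]  zeros at y ∈ {2}
  x = 1: [0↦1, 1↦3, 2↦2, 3↦3, 4↦1]  zeros at y ∈ ∅
  x = 2: [0↦1, 1↦2, 2↦1, 3↦3, 4↦3]  zeros at y ∈ ∅
  x = 3: [0↦2, 1↦0, 2↦2, 3↦3, 4↦3]  zeros at y ∈ {1}
  x = 4: [0↦4, 1↦2, 2↦0, 3↦3, 4↦1]  zeros at y ∈ {2}
Collecting zeros: affine points = {(0, 2), (3, 1), (4, 2)}.
Total count |C(F_5)_aff| = 3.


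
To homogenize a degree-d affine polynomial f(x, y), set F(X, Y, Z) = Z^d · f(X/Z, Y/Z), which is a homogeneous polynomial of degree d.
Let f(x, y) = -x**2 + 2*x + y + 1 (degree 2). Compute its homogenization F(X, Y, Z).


F(X, Y, Z) = -X**2 + 2*X*Z + Y*Z + Z**2

deg(f) = 2.
Substitute x = X/Z, y = Y/Z into f, then multiply by Z^2.
  monomial -1·x^2·y^0 ↦ -1·X^2·Y^0·Z^0.
  monomial 2·x^1·y^0 ↦ 2·X^1·Y^0·Z^1.
  monomial 1·x^0·y^1 ↦ 1·X^0·Y^1·Z^1.
  monomial 1·x^0·y^0 ↦ 1·X^0·Y^0·Z^2.
Collecting: F(X, Y, Z) = -X**2 + 2*X*Z + Y*Z + Z**2.


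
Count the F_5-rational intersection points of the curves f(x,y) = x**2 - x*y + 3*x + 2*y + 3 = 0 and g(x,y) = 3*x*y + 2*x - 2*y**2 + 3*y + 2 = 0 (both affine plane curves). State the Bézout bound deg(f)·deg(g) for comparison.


Common zeros: ∅; count = 0; Bézout bound = 4.

deg(f) = 2, deg(g) = 2, so Bézout bound = 4.
Scan x ∈ F_5. For each x, list the y ∈ F_5 with f(x, y) ≡ 0 and those with g(x, y) ≡ 0 (mod 5); the common zeros in that column are the intersection.
  x = 0: f ≡ 0 at y ∈ {1}; g ≡ 0 at y ∈ {2}; common: ∅.
  x = 1: f ≡ 0 at y ∈ {3}; g ≡ 0 at y ∈ ∅; common: ∅.
  x = 2: f ≡ 0 at y ∈ ∅; g ≡ 0 at y ∈ {3, 4}; common: ∅.
  x = 3: f ≡ 0 at y ∈ {1}; g ≡ 0 at y ∈ ∅; common: ∅.
  x = 4: f ≡ 0 at y ∈ {3}; g ≡ 0 at y ∈ {0}; common: ∅.
Collecting: common zeros = ∅, so the count is 0.
Comparison with the Bézout bound: 0 ≤ 4 = deg(f)·deg(g), as expected for curves with no common component (the affine F_5-count falls short of the bound because intersections may lie at infinity, over extension fields, or carry multiplicity).


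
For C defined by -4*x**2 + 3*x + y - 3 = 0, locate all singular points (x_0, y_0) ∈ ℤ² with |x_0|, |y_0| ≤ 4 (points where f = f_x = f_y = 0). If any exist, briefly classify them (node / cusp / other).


No singular points in the scanned grid; C is smooth there.

Compute partial derivatives:
  f_x = 3 - 8*x.
  f_y = 1.
f_y = 1 is a nonzero constant, so f_y never vanishes: no point (x, y) can satisfy f = f_x = f_y = 0. In particular no (x, y) ∈ {−4, ..., 4}² is singular; the curve is smooth.


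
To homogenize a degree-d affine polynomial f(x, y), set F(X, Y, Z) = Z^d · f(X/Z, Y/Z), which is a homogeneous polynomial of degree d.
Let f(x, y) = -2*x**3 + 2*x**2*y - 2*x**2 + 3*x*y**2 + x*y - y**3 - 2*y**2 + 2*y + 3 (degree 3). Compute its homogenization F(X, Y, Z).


F(X, Y, Z) = -2*X**3 + 2*X**2*Y - 2*X**2*Z + 3*X*Y**2 + X*Y*Z - Y**3 - 2*Y**2*Z + 2*Y*Z**2 + 3*Z**3

deg(f) = 3.
Substitute x = X/Z, y = Y/Z into f, then multiply by Z^3.
  monomial -2·x^3·y^0 ↦ -2·X^3·Y^0·Z^0.
  monomial 2·x^2·y^1 ↦ 2·X^2·Y^1·Z^0.
  monomial -2·x^2·y^0 ↦ -2·X^2·Y^0·Z^1.
  monomial 3·x^1·y^2 ↦ 3·X^1·Y^2·Z^0.
  monomial 1·x^1·y^1 ↦ 1·X^1·Y^1·Z^1.
  monomial -1·x^0·y^3 ↦ -1·X^0·Y^3·Z^0.
  monomial -2·x^0·y^2 ↦ -2·X^0·Y^2·Z^1.
  monomial 2·x^0·y^1 ↦ 2·X^0·Y^1·Z^2.
  monomial 3·x^0·y^0 ↦ 3·X^0·Y^0·Z^3.
Collecting: F(X, Y, Z) = -2*X**3 + 2*X**2*Y - 2*X**2*Z + 3*X*Y**2 + X*Y*Z - Y**3 - 2*Y**2*Z + 2*Y*Z**2 + 3*Z**3.


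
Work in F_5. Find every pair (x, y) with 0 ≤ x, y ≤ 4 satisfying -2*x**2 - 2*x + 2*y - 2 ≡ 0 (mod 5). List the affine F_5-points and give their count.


Affine F_5-points: {(0, 1), (1, 3), (2, 2), (3, 3), (4, 1)}; count = 5.

For each of the 25 pairs (x, y) ∈ F_5², evaluate f(x, y) mod 5. Record the zeros.
  x = 0: [0↦3, 1↦0, 2↦2, 3↦4, 4↦1]  zeros at y ∈ {1}
  x = 1: [0↦4, 1↦1, 2↦3, 3↦0, 4↦2]  zeros at y ∈ {3}
  x = 2: [0↦1, 1↦3, 2↦0, 3↦2, 4↦4]  zeros at y ∈ {2}
  x = 3: [0↦4, 1↦1, 2↦3, 3↦0, 4↦2]  zeros at y ∈ {3}
  x = 4: [0↦3, 1↦0, 2↦2, 3↦4, 4↦1]  zeros at y ∈ {1}
Collecting zeros: affine points = {(0, 1), (1, 3), (2, 2), (3, 3), (4, 1)}.
Total count |C(F_5)_aff| = 5.


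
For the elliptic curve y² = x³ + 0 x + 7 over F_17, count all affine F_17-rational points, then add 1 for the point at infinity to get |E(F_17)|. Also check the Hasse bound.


Affine points = {(1, 5), (1, 12), (2, 7), (2, 10), (3, 0), (5, 8), (5, 9), (6, 6), (6, 11), (8, 3), (8, 14), (10, 2), (10, 15), (12, 1), (12, 16), (15, 4), (15, 13)}; affine count = 17; |E(F_17)| = 18.

Discriminant check: Δ ∝ 4a³ + 27b² = 4·0³ + 27·7² = 4·0 + 27·49 ≡ 14 (mod 17). Nonzero ⇒ E is nonsingular.
For each x ∈ F_17, compute rhs = x³ + 0·x + 7 mod 17, then count y ∈ F_17 with y² ≡ rhs.
  x = 0: rhs = 7, matching y values: none (0 points).
  x = 1: rhs = 8, matching y values: 5, 12 (2 points).
  x = 2: rhs = 15, matching y values: 7, 10 (2 points).
  x = 3: rhs = 0, matching y values: 0 (1 points).
  x = 4: rhs = 3, matching y values: none (0 points).
  x = 5: rhs = 13, matching y values: 8, 9 (2 points).
  x = 6: rhs = 2, matching y values: 6, 11 (2 points).
  x = 7: rhs = 10, matching y values: none (0 points).
  x = 8: rhs = 9, matching y values: 3, 14 (2 points).
  x = 9: rhs = 5, matching y values: none (0 points).
  x = 10: rhs = 4, matching y values: 2, 15 (2 points).
  x = 11: rhs = 12, matching y values: none (0 points).
  x = 12: rhs = 1, matching y values: 1, 16 (2 points).
  x = 13: rhs = 11, matching y values: none (0 points).
  x = 14: rhs = 14, matching y values: none (0 points).
  x = 15: rhs = 16, matching y values: 4, 13 (2 points).
  x = 16: rhs = 6, matching y values: none (0 points).
Total affine count: 17.
Full point count |E(F_17)| = 17 + 1 = 18.
Hasse bound: |18 − (17+1)| = |0| = 0 ≤ 2√17 ≈ 8.2462 ✓.


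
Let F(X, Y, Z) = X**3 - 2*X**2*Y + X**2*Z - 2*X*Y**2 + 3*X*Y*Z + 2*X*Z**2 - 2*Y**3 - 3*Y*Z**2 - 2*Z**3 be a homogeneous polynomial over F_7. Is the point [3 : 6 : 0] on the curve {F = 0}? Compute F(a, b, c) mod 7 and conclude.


F(3,6,0) ≡ 6 (mod 7); P is NOT on the curve.

Evaluate F(3, 6, 0) term-by-term (mod 7).
  X**3 ↦ 1·27·1·1 = 27
  -2*X**2*Y ↦ -2·9·6·1 = -108
  X**2*Z ↦ 1·9·1·0 = 0
  -2*X*Y**2 ↦ -2·3·36·1 = -216
  3*X*Y*Z ↦ 3·3·6·0 = 0
  2*X*Z**2 ↦ 2·3·1·0 = 0
  -2*Y**3 ↦ -2·1·216·1 = -432
  -3*Y*Z**2 ↦ -3·1·6·0 = 0
  -2*Z**3 ↦ -2·1·1·0 = 0
Sum: F(3, 6, 0) = (27) + (-108) + (0) + (-216) + (0) + (0) + (-432) + (0) + (0) = -729.
Reducing mod 7: -729 ≡ 6 (mod 7).
Since F(a, b, c) ≡ 6 ≠ 0 (mod 7), P does NOT lie on the curve.


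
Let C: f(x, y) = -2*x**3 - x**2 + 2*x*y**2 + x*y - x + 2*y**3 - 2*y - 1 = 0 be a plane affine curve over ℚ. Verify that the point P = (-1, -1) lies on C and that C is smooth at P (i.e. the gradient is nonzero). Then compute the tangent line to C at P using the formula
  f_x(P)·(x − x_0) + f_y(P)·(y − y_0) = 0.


Tangent line at P: -4*x + 7*y + 3 = 0.

Step 1: f(-1, -1) = 0, so P lies on C.
Step 2: partial derivatives
  f_x(x, y) = -6*x**2 - 2*x + 2*y**2 + y - 1, f_y(x, y) = 4*x*y + x + 6*y**2 - 2.
  f_x(P) = -4, f_y(P) = 7 (gradient nonzero, so P is smooth).
Step 3: tangent line at P: -4·(x − -1) + 7·(y − -1) = 0.
Expanding: -4*x + 7*y + 3 = 0.


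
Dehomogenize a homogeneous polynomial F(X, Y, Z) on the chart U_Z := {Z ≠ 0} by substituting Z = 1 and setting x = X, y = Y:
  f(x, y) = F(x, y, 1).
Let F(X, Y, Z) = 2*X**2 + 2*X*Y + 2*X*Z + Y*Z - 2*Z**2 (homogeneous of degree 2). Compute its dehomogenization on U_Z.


f(x, y) = 2*x**2 + 2*x*y + 2*x + y - 2

On U_Z we set Z = 1. Each monomial c·X^i·Y^j·Z^k in F becomes c·x^i·y^j·1^k = c·x^i·y^j.
Substituting Z = 1: F(X, Y, 1) = 2*x**2 + 2*x*y + 2*x + y - 2.
Note: deg(f) ≤ deg(F) = 2; strict inequality happens when F is divisible by Z (lost terms).


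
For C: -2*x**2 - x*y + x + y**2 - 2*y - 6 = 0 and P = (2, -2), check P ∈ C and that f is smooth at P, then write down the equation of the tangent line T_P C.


Tangent line at P: -5*x - 8*y - 6 = 0.

Step 1: f(2, -2) = 0, so P lies on C.
Step 2: partial derivatives
  f_x(x, y) = -4*x - y + 1, f_y(x, y) = -x + 2*y - 2.
  f_x(P) = -5, f_y(P) = -8 (gradient nonzero, so P is smooth).
Step 3: tangent line at P: -5·(x − 2) + -8·(y − -2) = 0.
Expanding: -5*x - 8*y - 6 = 0.
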